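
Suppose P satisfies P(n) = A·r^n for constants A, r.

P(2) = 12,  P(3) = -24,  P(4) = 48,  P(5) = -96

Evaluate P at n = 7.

Consecutive ratio: -24/12 = -2, and 48/(-24) = -2, so r = -2.
Then A·(-2)^2 = 12 gives A = 3, and P(n) = 3·(-2)^n.
P(7) = 3·(-2)^7 = -384.

-384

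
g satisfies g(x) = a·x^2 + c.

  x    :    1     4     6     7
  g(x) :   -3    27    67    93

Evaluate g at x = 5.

45

From g(1) = -3 and g(4) = 27: 1a + c = -3 and 16a + c = 27.
Subtracting: 15a = 30, so a = 2; then c = -3 − 2·1 = -5.
So g(x) = 2x² − 5, and g(5) = 45.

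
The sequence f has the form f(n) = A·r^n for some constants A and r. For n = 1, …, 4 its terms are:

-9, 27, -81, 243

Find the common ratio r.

-3

Consecutive ratio: 27/(-9) = -3, and -81/27 = -3, so r = -3.
Then A·(-3)^1 = -9 gives A = 3, and f(n) = 3·(-3)^n.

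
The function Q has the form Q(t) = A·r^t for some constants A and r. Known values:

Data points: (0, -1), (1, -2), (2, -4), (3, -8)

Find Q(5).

-32

Consecutive ratio: -2/(-1) = 2, and -4/(-2) = 2, so r = 2.
Then A·2^0 = -1 gives A = -1, and Q(t) = -1·2^t.
Q(5) = -1·2^5 = -32.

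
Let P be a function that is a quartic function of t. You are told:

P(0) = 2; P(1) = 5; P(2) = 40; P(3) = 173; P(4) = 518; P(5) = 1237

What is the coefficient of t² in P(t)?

5

First differences: 3, 35, 133, 345, 719. Second differences: 32, 98, 212, 374. Third differences: 66, 114, 162. Fourth differences: 48, 48.
Level-4 differences are constant, so P has degree 4.
Fitting a degree-4 polynomial gives P(t) = 2t^4 - t³ + 5t² - 3t + 2.
The coefficient of t² is 5.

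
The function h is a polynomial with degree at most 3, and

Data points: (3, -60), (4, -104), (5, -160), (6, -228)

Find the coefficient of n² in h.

First differences: -44, -56, -68. Second differences: -12, -12.
Level-2 differences are constant, so h has degree 2.
Fitting a degree-2 polynomial gives h(n) = -6n² - 2n.
The coefficient of n² is -6.

-6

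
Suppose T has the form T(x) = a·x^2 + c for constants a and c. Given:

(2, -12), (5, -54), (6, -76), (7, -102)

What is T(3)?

From T(2) = -12 and T(5) = -54: 4a + c = -12 and 25a + c = -54.
Subtracting: 21a = -42, so a = -2; then c = -12 − (-2)·4 = -4.
So T(x) = -2x² − 4, and T(3) = -22.

-22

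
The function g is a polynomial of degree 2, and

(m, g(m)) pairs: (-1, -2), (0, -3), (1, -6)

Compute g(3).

Write g(m) = am² + bm + c; the 3 given values yield a linear system in the 3 coefficients.
Solving, g(m) = -m² - 2m - 3.
Then g(3) = -18.

-18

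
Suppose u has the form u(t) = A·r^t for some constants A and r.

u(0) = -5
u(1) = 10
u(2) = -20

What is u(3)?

40

Consecutive ratio: 10/(-5) = -2, and -20/10 = -2, so r = -2.
Then A·(-2)^0 = -5 gives A = -5, and u(t) = -5·(-2)^t.
u(3) = -5·(-2)^3 = 40.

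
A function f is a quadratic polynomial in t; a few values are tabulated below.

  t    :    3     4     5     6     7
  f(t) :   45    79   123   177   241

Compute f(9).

399

Write f(t) = at² + bt + c; the 5 given values yield a linear system in the 3 coefficients.
Solving, f(t) = 5t² - t + 3.
Then f(9) = 399.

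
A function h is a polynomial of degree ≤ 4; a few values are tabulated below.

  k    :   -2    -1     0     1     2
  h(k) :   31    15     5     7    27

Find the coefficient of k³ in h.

1

First differences: -16, -10, 2, 20. Second differences: 6, 12, 18. Third differences: 6, 6.
Level-3 differences are constant, so h has degree 3.
Fitting a degree-3 polynomial gives h(k) = k³ + 6k² - 5k + 5.
The coefficient of k³ is 1.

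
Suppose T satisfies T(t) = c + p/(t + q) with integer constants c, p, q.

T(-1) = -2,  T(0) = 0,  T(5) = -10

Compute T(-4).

-4

(T(t) − c)(t + q) = p for each data point; the three points give a linear system in c and q, then p follows.
Solving: c = -6, q = -2, p = -12, so T(t) = -6 − 12/(t − 2).
Then T(-4) = -6 − 12/(-6) = -4.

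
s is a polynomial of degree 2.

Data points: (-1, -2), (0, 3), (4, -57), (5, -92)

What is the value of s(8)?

Write s(x) = ax² + bx + c; the 4 given values yield a linear system in the 3 coefficients.
Solving, s(x) = -4x² + x + 3.
Then s(8) = -245.

-245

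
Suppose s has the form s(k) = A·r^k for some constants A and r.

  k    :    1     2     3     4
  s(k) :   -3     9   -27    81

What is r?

-3

Consecutive ratio: 9/(-3) = -3, and -27/9 = -3, so r = -3.
Then A·(-3)^1 = -3 gives A = 1, and s(k) = 1·(-3)^k.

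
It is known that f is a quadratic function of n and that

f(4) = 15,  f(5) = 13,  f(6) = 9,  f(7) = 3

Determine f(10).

-27

Write f(n) = an² + bn + c; the 4 given values yield a linear system in the 3 coefficients.
Solving, f(n) = -n² + 7n + 3.
Then f(10) = -27.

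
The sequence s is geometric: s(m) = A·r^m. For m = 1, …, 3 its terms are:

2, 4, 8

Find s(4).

Consecutive ratio: 4/2 = 2, and 8/4 = 2, so r = 2.
Then A·2^1 = 2 gives A = 1, and s(m) = 1·2^m.
s(4) = 1·2^4 = 16.

16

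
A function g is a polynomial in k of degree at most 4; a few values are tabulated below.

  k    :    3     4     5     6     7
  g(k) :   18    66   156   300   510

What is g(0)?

6

First differences: 48, 90, 144, 210. Second differences: 42, 54, 66. Third differences: 12, 12.
Level-3 differences are constant, so g has degree 3.
Fitting a degree-3 polynomial gives g(k) = 2k³ - 3k² - 5k + 6.
The constant term is g(0) = 6.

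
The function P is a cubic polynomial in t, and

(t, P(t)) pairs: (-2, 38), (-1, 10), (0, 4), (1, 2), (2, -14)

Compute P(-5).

434

Write P(t) = at³ + bt² + ct + d; the 5 given values yield a linear system in the 4 coefficients.
Solving, P(t) = -3t³ + 2t² - t + 4.
Then P(-5) = 434.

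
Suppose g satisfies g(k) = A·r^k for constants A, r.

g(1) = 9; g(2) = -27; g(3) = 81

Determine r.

-3

Consecutive ratio: -27/9 = -3, and 81/(-27) = -3, so r = -3.
Then A·(-3)^1 = 9 gives A = -3, and g(k) = -3·(-3)^k.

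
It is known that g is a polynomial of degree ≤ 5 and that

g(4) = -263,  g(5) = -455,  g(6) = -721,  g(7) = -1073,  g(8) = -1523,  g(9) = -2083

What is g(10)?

-2765

Write g(n) = an^5 + bn^4 + cn³ + dn² + en + p; the 6 given values yield a linear system in the 6 coefficients.
Solving, the top 2 coefficients vanish, and g(n) = -2n³ - 7n² - 7n + 5.
Then g(10) = -2765.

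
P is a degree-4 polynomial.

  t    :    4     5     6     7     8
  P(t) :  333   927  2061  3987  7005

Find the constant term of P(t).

Write P(t) = at^4 + bt³ + ct² + dt + e; the 5 given values yield a linear system in the 5 coefficients.
Solving, P(t) = 2t^4 - 2t³ - 2t² - 4t - 3.
The constant term is P(0) = -3.

-3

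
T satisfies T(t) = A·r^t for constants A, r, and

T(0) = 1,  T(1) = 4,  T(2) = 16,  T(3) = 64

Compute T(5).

Consecutive ratio: 4/1 = 4, and 16/4 = 4, so r = 4.
Then A·4^0 = 1 gives A = 1, and T(t) = 1·4^t.
T(5) = 1·4^5 = 1024.

1024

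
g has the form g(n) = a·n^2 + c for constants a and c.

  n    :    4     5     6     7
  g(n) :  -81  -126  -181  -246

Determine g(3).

-46

From g(4) = -81 and g(5) = -126: 16a + c = -81 and 25a + c = -126.
Subtracting: 9a = -45, so a = -5; then c = -81 − (-5)·16 = -1.
So g(n) = -5n² − 1, and g(3) = -46.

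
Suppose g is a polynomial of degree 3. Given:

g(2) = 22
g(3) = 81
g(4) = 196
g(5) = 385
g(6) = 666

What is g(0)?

Write g(t) = at³ + bt² + ct + d; the 5 given values yield a linear system in the 4 coefficients.
Solving, g(t) = 3t³ + t² - 3t.
The constant term is g(0) = 0.

0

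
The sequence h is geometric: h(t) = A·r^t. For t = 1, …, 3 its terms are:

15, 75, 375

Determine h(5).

Consecutive ratio: 75/15 = 5, and 375/75 = 5, so r = 5.
Then A·5^1 = 15 gives A = 3, and h(t) = 3·5^t.
h(5) = 3·5^5 = 9375.

9375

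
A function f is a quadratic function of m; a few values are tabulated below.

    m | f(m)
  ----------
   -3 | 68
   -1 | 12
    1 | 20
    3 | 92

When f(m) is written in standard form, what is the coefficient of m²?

Write f(m) = am² + bm + c; the 4 given values yield a linear system in the 3 coefficients.
Solving, f(m) = 8m² + 4m + 8.
The coefficient of m² is 8.

8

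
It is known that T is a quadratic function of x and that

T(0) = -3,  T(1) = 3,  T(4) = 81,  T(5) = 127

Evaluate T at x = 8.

Write T(x) = ax² + bx + c; the 4 given values yield a linear system in the 3 coefficients.
Solving, T(x) = 5x² + x - 3.
Then T(8) = 325.

325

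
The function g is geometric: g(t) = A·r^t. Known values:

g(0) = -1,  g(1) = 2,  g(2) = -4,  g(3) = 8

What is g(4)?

-16

Consecutive ratio: 2/(-1) = -2, and -4/2 = -2, so r = -2.
Then A·(-2)^0 = -1 gives A = -1, and g(t) = -1·(-2)^t.
g(4) = -1·(-2)^4 = -16.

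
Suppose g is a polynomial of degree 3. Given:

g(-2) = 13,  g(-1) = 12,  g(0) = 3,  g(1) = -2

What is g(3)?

Write g(k) = ak³ + bk² + ck + d; the 4 given values yield a linear system in the 4 coefficients.
Solving, g(k) = 2k³ + 2k² - 9k + 3.
Then g(3) = 48.

48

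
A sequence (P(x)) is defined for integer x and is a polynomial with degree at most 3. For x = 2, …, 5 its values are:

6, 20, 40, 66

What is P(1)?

First differences: 14, 20, 26. Second differences: 6, 6.
Level-2 differences are constant, so P has degree 2.
Fitting a degree-2 polynomial gives P(x) = 3x² - x - 4.
Then P(1) = -2.

-2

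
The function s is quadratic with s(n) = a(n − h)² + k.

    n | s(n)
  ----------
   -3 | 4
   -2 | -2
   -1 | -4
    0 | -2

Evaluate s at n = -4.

14

First differences -6, -2, 2; second difference 4 = 2a, so a = 2.
Expanding, the n-coefficient is −2ah = -4h; matching it to the data gives h = -1, and then k = -4.
So s(n) = 2(n + 1)² − 4.
s(-4) = 2·(-3)² − 4 = 14.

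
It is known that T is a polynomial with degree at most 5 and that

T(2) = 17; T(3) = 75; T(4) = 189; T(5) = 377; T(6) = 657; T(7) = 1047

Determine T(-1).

Write T(x) = ax^5 + bx^4 + cx³ + dx² + ex + p; the 6 given values yield a linear system in the 6 coefficients.
Solving, the top 2 coefficients vanish, and T(x) = 3x³ + x² - 4x - 3.
Then T(-1) = -1.

-1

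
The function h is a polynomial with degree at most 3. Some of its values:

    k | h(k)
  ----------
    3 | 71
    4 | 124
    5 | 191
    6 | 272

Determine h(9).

599

First differences: 53, 67, 81. Second differences: 14, 14.
Level-2 differences are constant, so h has degree 2.
Fitting a degree-2 polynomial gives h(k) = 7k² + 4k - 4.
Then h(9) = 599.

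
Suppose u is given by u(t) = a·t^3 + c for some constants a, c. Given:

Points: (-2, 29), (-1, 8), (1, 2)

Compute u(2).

From u(-2) = 29 and u(-1) = 8: -8a + c = 29 and -1a + c = 8.
Subtracting: 7a = -21, so a = -3; then c = 29 − (-3)·(-8) = 5.
So u(t) = -3t³ + 5, and u(2) = -19.

-19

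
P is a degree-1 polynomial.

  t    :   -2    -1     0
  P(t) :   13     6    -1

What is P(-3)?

First differences: -7, -7.
Level-1 differences are constant, so P has degree 1.
Fitting a degree-1 polynomial gives P(t) = -7t - 1.
Then P(-3) = 20.

20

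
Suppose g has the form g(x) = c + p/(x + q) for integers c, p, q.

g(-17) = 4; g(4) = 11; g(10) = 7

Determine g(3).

14

(g(x) − c)(x + q) = p for each data point; the three points give a linear system in c and q, then p follows.
Solving: c = 5, q = -1, p = 18, so g(x) = 5 + 18/(x − 1).
Then g(3) = 5 + 18/2 = 14.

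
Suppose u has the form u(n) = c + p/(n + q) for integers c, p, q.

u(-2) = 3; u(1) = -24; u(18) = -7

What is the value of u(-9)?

(u(n) − c)(n + q) = p for each data point; the three points give a linear system in c and q, then p follows.
Solving: c = -6, q = 0, p = -18, so u(n) = -6 − 18/(n + 0).
Then u(-9) = -6 − 18/(-9) = -4.

-4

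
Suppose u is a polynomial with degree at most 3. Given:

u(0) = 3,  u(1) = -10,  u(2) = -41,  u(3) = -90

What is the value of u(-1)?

-2

Write u(m) = am³ + bm² + cm + d; the 4 given values yield a linear system in the 4 coefficients.
Solving, the leading coefficient vanishes, and u(m) = -9m² - 4m + 3.
Then u(-1) = -2.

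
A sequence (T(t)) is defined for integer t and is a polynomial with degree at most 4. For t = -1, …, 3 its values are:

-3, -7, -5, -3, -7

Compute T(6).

-115

First differences: -4, 2, 2, -4. Second differences: 6, 0, -6. Third differences: -6, -6.
Level-3 differences are constant, so T has degree 3.
Fitting a degree-3 polynomial gives T(t) = -t³ + 3t² - 7.
Then T(6) = -115.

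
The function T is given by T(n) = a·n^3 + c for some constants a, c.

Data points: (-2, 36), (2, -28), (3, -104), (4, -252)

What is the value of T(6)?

-860

From T(-2) = 36 and T(2) = -28: -8a + c = 36 and 8a + c = -28.
Subtracting: 16a = -64, so a = -4; then c = 36 − (-4)·(-8) = 4.
So T(n) = -4n³ + 4, and T(6) = -860.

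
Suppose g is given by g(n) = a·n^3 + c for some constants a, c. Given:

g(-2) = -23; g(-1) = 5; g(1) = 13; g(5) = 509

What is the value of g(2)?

From g(-2) = -23 and g(-1) = 5: -8a + c = -23 and -1a + c = 5.
Subtracting: 7a = 28, so a = 4; then c = -23 − 4·(-8) = 9.
So g(n) = 4n³ + 9, and g(2) = 41.

41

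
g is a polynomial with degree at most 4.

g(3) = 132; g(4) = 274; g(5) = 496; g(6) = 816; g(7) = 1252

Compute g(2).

First differences: 142, 222, 320, 436. Second differences: 80, 98, 116. Third differences: 18, 18.
Level-3 differences are constant, so g has degree 3.
Fitting a degree-3 polynomial gives g(t) = 3t³ + 4t² + 3t + 6.
Then g(2) = 52.

52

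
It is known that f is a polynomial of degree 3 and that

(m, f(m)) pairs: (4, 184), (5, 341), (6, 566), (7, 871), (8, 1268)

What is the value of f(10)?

Write f(m) = am³ + bm² + cm + d; the 5 given values yield a linear system in the 4 coefficients.
Solving, f(m) = 2m³ + 4m² - m - 4.
Then f(10) = 2386.

2386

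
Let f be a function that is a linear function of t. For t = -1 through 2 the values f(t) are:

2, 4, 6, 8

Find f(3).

10

Write f(t) = at + b; the 4 given values yield a linear system in the 2 coefficients.
Solving, f(t) = 2t + 4.
Then f(3) = 10.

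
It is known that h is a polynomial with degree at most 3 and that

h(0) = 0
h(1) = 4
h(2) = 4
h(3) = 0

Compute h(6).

-36

First differences: 4, 0, -4. Second differences: -4, -4.
Level-2 differences are constant, so h has degree 2.
Fitting a degree-2 polynomial gives h(t) = -2t² + 6t.
Then h(6) = -36.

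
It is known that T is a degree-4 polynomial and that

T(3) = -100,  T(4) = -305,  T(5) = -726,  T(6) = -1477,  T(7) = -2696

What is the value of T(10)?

-10901

Write T(k) = ak^4 + bk³ + ck² + dk + e; the 5 given values yield a linear system in the 5 coefficients.
Solving, T(k) = -k^4 - k³ + k² - 1.
Then T(10) = -10901.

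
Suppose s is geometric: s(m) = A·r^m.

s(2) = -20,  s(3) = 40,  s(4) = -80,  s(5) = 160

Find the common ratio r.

Consecutive ratio: 40/(-20) = -2, and -80/40 = -2, so r = -2.
Then A·(-2)^2 = -20 gives A = -5, and s(m) = -5·(-2)^m.

-2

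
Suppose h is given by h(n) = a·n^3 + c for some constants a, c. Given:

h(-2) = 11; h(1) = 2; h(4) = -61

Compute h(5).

From h(-2) = 11 and h(1) = 2: -8a + c = 11 and 1a + c = 2.
Subtracting: 9a = -9, so a = -1; then c = 11 − (-1)·(-8) = 3.
So h(n) = -1n³ + 3, and h(5) = -122.

-122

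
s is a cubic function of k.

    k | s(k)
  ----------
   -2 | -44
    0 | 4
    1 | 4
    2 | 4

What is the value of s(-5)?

-416

Write s(k) = ak³ + bk² + ck + d; the 4 given values yield a linear system in the 4 coefficients.
Solving, s(k) = 2k³ - 6k² + 4k + 4.
Then s(-5) = -416.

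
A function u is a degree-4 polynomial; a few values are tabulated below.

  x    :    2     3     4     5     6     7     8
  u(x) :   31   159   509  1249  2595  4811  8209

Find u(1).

First differences: 128, 350, 740, 1346, 2216, 3398. Second differences: 222, 390, 606, 870, 1182. Third differences: 168, 216, 264, 312. Fourth differences: 48, 48, 48.
Level-4 differences are constant, so u has degree 4.
Fitting a degree-4 polynomial gives u(x) = 2x^4 + x² - 7x + 9.
Then u(1) = 5.

5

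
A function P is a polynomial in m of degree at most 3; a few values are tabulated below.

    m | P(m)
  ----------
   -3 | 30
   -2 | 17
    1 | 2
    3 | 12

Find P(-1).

Write P(m) = am³ + bm² + cm + d; the 4 given values yield a linear system in the 4 coefficients.
Solving, the leading coefficient vanishes, and P(m) = 2m² - 3m + 3.
Then P(-1) = 8.

8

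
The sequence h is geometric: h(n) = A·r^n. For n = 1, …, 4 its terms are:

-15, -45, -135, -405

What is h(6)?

Consecutive ratio: -45/(-15) = 3, and -135/(-45) = 3, so r = 3.
Then A·3^1 = -15 gives A = -5, and h(n) = -5·3^n.
h(6) = -5·3^6 = -3645.

-3645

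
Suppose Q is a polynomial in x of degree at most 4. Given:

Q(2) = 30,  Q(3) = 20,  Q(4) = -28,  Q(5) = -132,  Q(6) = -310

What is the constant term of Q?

First differences: -10, -48, -104, -178. Second differences: -38, -56, -74. Third differences: -18, -18.
Level-3 differences are constant, so Q has degree 3.
Fitting a degree-3 polynomial gives Q(x) = -3x³ + 8x² + 7x + 8.
The constant term is Q(0) = 8.

8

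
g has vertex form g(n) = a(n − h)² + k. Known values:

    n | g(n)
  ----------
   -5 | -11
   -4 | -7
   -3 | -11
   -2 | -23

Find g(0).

First differences 4, -4, -12; second difference -8 = 2a, so a = -4.
Expanding, the n-coefficient is −2ah = 8h; matching it to the data gives h = -4, and then k = -7.
So g(n) = -4(n + 4)² − 7.
g(0) = -4·4² − 7 = -71.

-71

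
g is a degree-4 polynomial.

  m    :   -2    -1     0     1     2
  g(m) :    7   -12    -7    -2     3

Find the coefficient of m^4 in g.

Write g(m) = am^4 + bm³ + cm² + dm + e; the 5 given values yield a linear system in the 5 coefficients.
Solving, g(m) = m^4 - 2m³ - m² + 7m - 7.
The coefficient of m^4 is 1.

1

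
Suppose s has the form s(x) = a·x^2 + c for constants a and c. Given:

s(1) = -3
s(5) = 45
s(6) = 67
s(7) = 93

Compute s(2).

From s(1) = -3 and s(5) = 45: 1a + c = -3 and 25a + c = 45.
Subtracting: 24a = 48, so a = 2; then c = -3 − 2·1 = -5.
So s(x) = 2x² − 5, and s(2) = 3.

3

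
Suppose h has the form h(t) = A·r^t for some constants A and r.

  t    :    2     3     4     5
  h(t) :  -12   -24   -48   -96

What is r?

2

Consecutive ratio: -24/(-12) = 2, and -48/(-24) = 2, so r = 2.
Then A·2^2 = -12 gives A = -3, and h(t) = -3·2^t.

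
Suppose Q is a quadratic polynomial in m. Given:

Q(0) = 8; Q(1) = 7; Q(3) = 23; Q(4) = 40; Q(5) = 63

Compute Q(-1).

15

Write Q(m) = am² + bm + c; the 5 given values yield a linear system in the 3 coefficients.
Solving, Q(m) = 3m² - 4m + 8.
Then Q(-1) = 15.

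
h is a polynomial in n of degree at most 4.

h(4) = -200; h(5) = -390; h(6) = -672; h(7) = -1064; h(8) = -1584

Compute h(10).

-3080

Write h(n) = an^4 + bn³ + cn² + dn + e; the 5 given values yield a linear system in the 5 coefficients.
Solving, the leading coefficient vanishes, and h(n) = -3n³ - n² + 2n.
Then h(10) = -3080.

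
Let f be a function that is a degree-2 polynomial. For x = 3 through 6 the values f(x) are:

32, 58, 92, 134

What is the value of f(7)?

First differences: 26, 34, 42. Second differences: 8, 8.
Level-2 differences are constant, so f has degree 2.
Extending the table by one column gives the next first difference 50, so f(7) = 134 + 50 = 184.

184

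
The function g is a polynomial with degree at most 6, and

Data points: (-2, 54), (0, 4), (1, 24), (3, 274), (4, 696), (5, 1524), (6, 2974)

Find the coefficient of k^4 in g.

2

Write g(k) = ak^6 + bk^5 + ck^4 + dk³ + ek² + pk + q; the 7 given values yield a linear system in the 7 coefficients.
Solving, the top 2 coefficients vanish, and g(k) = 2k^4 + 9k² + 9k + 4.
The coefficient of k^4 is 2.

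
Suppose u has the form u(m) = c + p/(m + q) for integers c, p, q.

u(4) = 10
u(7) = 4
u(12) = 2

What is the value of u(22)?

1

(u(m) − c)(m + q) = p for each data point; the three points give a linear system in c and q, then p follows.
Solving: c = 0, q = -2, p = 20, so u(m) = 20/(m − 2).
Then u(22) = 0 + 20/20 = 1.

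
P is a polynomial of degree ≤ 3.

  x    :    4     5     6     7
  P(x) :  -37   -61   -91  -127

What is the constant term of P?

Write P(x) = ax³ + bx² + cx + d; the 4 given values yield a linear system in the 4 coefficients.
Solving, the leading coefficient vanishes, and P(x) = -3x² + 3x - 1.
The constant term is P(0) = -1.

-1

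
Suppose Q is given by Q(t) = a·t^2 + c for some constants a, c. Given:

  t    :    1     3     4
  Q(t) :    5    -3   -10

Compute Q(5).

-19

From Q(1) = 5 and Q(3) = -3: 1a + c = 5 and 9a + c = -3.
Subtracting: 8a = -8, so a = -1; then c = 5 − (-1)·1 = 6.
So Q(t) = -1t² + 6, and Q(5) = -19.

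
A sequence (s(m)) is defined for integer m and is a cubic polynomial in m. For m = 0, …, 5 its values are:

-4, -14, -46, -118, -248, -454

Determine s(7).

First differences: -10, -32, -72, -130, -206. Second differences: -22, -40, -58, -76. Third differences: -18, -18, -18.
Level-3 differences are constant, so s has degree 3.
Fitting a degree-3 polynomial gives s(m) = -3m³ - 2m² - 5m - 4.
Then s(7) = -1166.

-1166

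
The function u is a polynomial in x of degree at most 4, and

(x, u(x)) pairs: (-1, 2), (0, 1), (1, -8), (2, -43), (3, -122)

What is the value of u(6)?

First differences: -1, -9, -35, -79. Second differences: -8, -26, -44. Third differences: -18, -18.
Level-3 differences are constant, so u has degree 3.
Fitting a degree-3 polynomial gives u(x) = -3x³ - 4x² - 2x + 1.
Then u(6) = -803.

-803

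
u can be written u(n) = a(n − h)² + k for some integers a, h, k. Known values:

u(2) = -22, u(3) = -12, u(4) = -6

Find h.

5

First differences 10, 6; second difference -4 = 2a, so a = -2.
Expanding, the n-coefficient is −2ah = 4h; matching it to the data gives h = 5, and then k = -4.
So u(n) = -2(n − 5)² − 4.
Hence h = 5.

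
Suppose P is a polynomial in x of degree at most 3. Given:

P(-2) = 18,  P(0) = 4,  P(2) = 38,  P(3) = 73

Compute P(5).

179

Write P(x) = ax³ + bx² + cx + d; the 4 given values yield a linear system in the 4 coefficients.
Solving, the leading coefficient vanishes, and P(x) = 6x² + 5x + 4.
Then P(5) = 179.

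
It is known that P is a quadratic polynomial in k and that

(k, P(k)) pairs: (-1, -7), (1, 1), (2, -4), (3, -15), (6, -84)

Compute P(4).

-32

Write P(k) = ak² + bk + c; the 5 given values yield a linear system in the 3 coefficients.
Solving, P(k) = -3k² + 4k.
Then P(4) = -32.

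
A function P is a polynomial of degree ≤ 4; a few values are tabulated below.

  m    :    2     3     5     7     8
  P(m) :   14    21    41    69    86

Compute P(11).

Write P(m) = am^4 + bm³ + cm² + dm + e; the 5 given values yield a linear system in the 5 coefficients.
Solving, the top 2 coefficients vanish, and P(m) = m² + 2m + 6.
Then P(11) = 149.

149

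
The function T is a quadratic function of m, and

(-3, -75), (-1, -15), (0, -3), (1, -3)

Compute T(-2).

Write T(m) = am² + bm + c; the 4 given values yield a linear system in the 3 coefficients.
Solving, T(m) = -6m² + 6m - 3.
Then T(-2) = -39.

-39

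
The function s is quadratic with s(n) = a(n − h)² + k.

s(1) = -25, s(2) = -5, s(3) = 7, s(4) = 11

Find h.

4

First differences 20, 12, 4; second difference -8 = 2a, so a = -4.
Expanding, the n-coefficient is −2ah = 8h; matching it to the data gives h = 4, and then k = 11.
So s(n) = -4(n − 4)² + 11.
Hence h = 4.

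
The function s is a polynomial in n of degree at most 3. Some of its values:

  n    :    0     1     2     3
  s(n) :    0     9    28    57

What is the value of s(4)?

Write s(n) = an³ + bn² + cn + d; the 4 given values yield a linear system in the 4 coefficients.
Solving, the leading coefficient vanishes, and s(n) = 5n² + 4n.
Then s(4) = 96.

96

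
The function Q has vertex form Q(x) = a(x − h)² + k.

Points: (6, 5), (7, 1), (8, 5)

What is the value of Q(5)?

First differences -4, 4; second difference 8 = 2a, so a = 4.
Expanding, the x-coefficient is −2ah = -8h; matching it to the data gives h = 7, and then k = 1.
So Q(x) = 4(x − 7)² + 1.
Q(5) = 4·(-2)² + 1 = 17.

17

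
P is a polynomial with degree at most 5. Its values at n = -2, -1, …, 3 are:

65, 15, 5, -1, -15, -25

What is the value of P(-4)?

Write P(n) = an^5 + bn^4 + cn³ + dn² + en + p; the 6 given values yield a linear system in the 6 coefficients.
Solving, the leading coefficient vanishes, and P(n) = n^4 - 4n³ + n² - 4n + 5.
Then P(-4) = 549.

549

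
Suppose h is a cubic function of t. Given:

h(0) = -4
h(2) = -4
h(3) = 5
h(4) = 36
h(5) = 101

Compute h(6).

Write h(t) = at³ + bt² + ct + d; the 5 given values yield a linear system in the 4 coefficients.
Solving, h(t) = 2t³ - 7t² + 6t - 4.
Then h(6) = 212.

212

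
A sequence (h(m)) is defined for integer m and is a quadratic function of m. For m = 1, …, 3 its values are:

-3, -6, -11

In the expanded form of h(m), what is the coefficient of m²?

Write h(m) = am² + bm + c; the 3 given values yield a linear system in the 3 coefficients.
Solving, h(m) = -m² - 2.
The coefficient of m² is -1.

-1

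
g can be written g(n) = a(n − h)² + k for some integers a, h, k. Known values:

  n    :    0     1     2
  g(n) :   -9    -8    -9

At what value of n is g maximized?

First differences 1, -1; second difference -2 = 2a, so a = -1.
Expanding, the n-coefficient is −2ah = 2h; matching it to the data gives h = 1, and then k = -8.
So g(n) = -1(n − 1)² − 8.
Hence h = 1.

1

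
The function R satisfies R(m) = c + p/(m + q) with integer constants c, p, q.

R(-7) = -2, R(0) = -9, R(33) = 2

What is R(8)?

7

(R(m) − c)(m + q) = p for each data point; the three points give a linear system in c and q, then p follows.
Solving: c = 1, q = -3, p = 30, so R(m) = 1 + 30/(m − 3).
Then R(8) = 1 + 30/5 = 7.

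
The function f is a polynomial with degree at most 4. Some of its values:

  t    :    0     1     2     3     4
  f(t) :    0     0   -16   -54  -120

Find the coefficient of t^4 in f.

0

First differences: 0, -16, -38, -66. Second differences: -16, -22, -28. Third differences: -6, -6.
Level-3 differences are constant, so f has degree 3.
Fitting a degree-3 polynomial gives f(t) = -t³ - 5t² + 6t.
The coefficient of t^4 is 0.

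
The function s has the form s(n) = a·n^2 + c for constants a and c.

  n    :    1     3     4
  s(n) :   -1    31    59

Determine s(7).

From s(1) = -1 and s(3) = 31: 1a + c = -1 and 9a + c = 31.
Subtracting: 8a = 32, so a = 4; then c = -1 − 4·1 = -5.
So s(n) = 4n² − 5, and s(7) = 191.

191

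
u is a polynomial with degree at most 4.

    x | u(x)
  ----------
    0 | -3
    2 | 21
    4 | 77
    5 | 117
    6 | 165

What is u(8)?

285

Write u(x) = ax^4 + bx³ + cx² + dx + e; the 5 given values yield a linear system in the 5 coefficients.
Solving, the top 2 coefficients vanish, and u(x) = 4x² + 4x - 3.
Then u(8) = 285.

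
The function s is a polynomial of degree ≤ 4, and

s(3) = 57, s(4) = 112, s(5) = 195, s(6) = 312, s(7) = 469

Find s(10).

1240

First differences: 55, 83, 117, 157. Second differences: 28, 34, 40. Third differences: 6, 6.
Level-3 differences are constant, so s has degree 3.
Fitting a degree-3 polynomial gives s(t) = t³ + 2t² + 4t.
Then s(10) = 1240.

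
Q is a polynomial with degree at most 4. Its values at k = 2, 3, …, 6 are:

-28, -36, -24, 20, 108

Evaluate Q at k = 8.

First differences: -8, 12, 44, 88. Second differences: 20, 32, 44. Third differences: 12, 12.
Level-3 differences are constant, so Q has degree 3.
Fitting a degree-3 polynomial gives Q(k) = 2k³ - 8k² - 6k.
Then Q(8) = 464.

464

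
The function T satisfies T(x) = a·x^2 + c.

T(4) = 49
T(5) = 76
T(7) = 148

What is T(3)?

From T(4) = 49 and T(5) = 76: 16a + c = 49 and 25a + c = 76.
Subtracting: 9a = 27, so a = 3; then c = 49 − 3·16 = 1.
So T(x) = 3x² + 1, and T(3) = 28.

28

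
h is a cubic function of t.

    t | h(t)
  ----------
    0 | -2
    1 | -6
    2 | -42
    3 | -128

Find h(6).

-866

Write h(t) = at³ + bt² + ct + d; the 4 given values yield a linear system in the 4 coefficients.
Solving, h(t) = -3t³ - 7t² + 6t - 2.
Then h(6) = -866.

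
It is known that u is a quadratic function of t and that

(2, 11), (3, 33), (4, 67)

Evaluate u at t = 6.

171

Write u(t) = at² + bt + c; the 3 given values yield a linear system in the 3 coefficients.
Solving, u(t) = 6t² - 8t + 3.
Then u(6) = 171.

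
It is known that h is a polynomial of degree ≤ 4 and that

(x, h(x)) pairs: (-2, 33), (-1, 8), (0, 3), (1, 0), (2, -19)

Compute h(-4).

215

First differences: -25, -5, -3, -19. Second differences: 20, 2, -16. Third differences: -18, -18.
Level-3 differences are constant, so h has degree 3.
Fitting a degree-3 polynomial gives h(x) = -3x³ + x² - x + 3.
Then h(-4) = 215.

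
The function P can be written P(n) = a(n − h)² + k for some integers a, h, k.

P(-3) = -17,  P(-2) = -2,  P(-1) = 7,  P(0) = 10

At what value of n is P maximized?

First differences 15, 9, 3; second difference -6 = 2a, so a = -3.
Expanding, the n-coefficient is −2ah = 6h; matching it to the data gives h = 0, and then k = 10.
So P(n) = -3(n + 0)² + 10.
Hence h = 0.

0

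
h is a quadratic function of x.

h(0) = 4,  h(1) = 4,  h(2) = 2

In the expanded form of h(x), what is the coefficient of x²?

Write h(x) = ax² + bx + c; the 3 given values yield a linear system in the 3 coefficients.
Solving, h(x) = -x² + x + 4.
The coefficient of x² is -1.

-1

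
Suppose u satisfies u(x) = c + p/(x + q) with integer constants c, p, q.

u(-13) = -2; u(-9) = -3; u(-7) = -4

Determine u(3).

(u(x) − c)(x + q) = p for each data point; the three points give a linear system in c and q, then p follows.
Solving: c = 0, q = 1, p = 24, so u(x) = 24/(x + 1).
Then u(3) = 0 + 24/4 = 6.

6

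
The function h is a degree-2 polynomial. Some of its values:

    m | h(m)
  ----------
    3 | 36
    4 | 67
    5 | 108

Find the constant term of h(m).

Write h(m) = am² + bm + c; the 3 given values yield a linear system in the 3 coefficients.
Solving, h(m) = 5m² - 4m + 3.
The constant term is h(0) = 3.

3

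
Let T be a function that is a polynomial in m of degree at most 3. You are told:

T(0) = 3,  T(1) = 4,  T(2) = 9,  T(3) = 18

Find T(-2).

Write T(m) = am³ + bm² + cm + d; the 4 given values yield a linear system in the 4 coefficients.
Solving, the leading coefficient vanishes, and T(m) = 2m² - m + 3.
Then T(-2) = 13.

13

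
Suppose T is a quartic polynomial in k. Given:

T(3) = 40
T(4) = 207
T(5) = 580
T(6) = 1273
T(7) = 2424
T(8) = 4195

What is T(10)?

10365

Write T(k) = ak^4 + bk³ + ck² + dk + e; the 6 given values yield a linear system in the 5 coefficients.
Solving, T(k) = k^4 + k³ - 6k² - 3k - 5.
Then T(10) = 10365.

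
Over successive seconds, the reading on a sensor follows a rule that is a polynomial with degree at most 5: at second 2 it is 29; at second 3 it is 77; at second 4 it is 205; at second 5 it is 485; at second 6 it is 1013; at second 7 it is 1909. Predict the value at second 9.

5405

Write the value at x as g(x).
Write g(x) = ax^5 + bx^4 + cx³ + dx² + ex + p; the 6 given values yield a linear system in the 6 coefficients.
Solving, the leading coefficient vanishes, and g(x) = x^4 - 2x³ + 3x² + 6x + 5.
Then g(9) = 5405.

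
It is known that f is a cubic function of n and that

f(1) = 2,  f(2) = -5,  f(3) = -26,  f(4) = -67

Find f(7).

-370

Write f(n) = an³ + bn² + cn + d; the 4 given values yield a linear system in the 4 coefficients.
Solving, f(n) = -n³ - n² + 3n + 1.
Then f(7) = -370.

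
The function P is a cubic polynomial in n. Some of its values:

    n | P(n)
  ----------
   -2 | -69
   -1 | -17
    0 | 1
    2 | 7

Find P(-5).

Write P(n) = an³ + bn² + cn + d; the 4 given values yield a linear system in the 4 coefficients.
Solving, P(n) = 3n³ - 8n² + 7n + 1.
Then P(-5) = -609.

-609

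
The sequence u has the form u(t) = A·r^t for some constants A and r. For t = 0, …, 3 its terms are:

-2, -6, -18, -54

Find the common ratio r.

Consecutive ratio: -6/(-2) = 3, and -18/(-6) = 3, so r = 3.
Then A·3^0 = -2 gives A = -2, and u(t) = -2·3^t.

3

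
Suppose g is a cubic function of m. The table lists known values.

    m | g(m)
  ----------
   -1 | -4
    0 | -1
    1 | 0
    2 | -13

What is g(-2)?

3

Write g(m) = am³ + bm² + cm + d; the 4 given values yield a linear system in the 4 coefficients.
Solving, g(m) = -2m³ - m² + 4m - 1.
Then g(-2) = 3.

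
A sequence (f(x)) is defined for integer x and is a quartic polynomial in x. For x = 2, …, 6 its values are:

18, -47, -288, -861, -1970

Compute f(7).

Write f(x) = ax^4 + bx³ + cx² + dx + e; the 5 given values yield a linear system in the 5 coefficients.
Solving, f(x) = -2x^4 + 2x³ + 4x² + 7x + 4.
Then f(7) = -3867.

-3867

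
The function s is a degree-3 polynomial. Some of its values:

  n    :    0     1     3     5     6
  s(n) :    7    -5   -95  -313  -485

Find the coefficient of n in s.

Write s(n) = an³ + bn² + cn + d; the 5 given values yield a linear system in the 4 coefficients.
Solving, s(n) = -n³ - 7n² - 4n + 7.
The coefficient of n is -4.

-4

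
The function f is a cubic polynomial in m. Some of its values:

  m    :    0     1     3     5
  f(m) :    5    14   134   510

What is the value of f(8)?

Write f(m) = am³ + bm² + cm + d; the 4 given values yield a linear system in the 4 coefficients.
Solving, f(m) = 3m³ + 5m² + m + 5.
Then f(8) = 1869.

1869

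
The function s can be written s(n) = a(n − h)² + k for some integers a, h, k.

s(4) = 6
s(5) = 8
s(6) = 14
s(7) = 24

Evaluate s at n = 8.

First differences 2, 6, 10; second difference 4 = 2a, so a = 2.
Expanding, the n-coefficient is −2ah = -4h; matching it to the data gives h = 4, and then k = 6.
So s(n) = 2(n − 4)² + 6.
s(8) = 2·4² + 6 = 38.

38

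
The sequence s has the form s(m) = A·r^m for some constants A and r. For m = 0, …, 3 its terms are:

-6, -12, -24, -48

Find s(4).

Consecutive ratio: -12/(-6) = 2, and -24/(-12) = 2, so r = 2.
Then A·2^0 = -6 gives A = -6, and s(m) = -6·2^m.
s(4) = -6·2^4 = -96.

-96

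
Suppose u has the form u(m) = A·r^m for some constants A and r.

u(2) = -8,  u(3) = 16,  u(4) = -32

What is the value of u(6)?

-128

Consecutive ratio: 16/(-8) = -2, and -32/16 = -2, so r = -2.
Then A·(-2)^2 = -8 gives A = -2, and u(m) = -2·(-2)^m.
u(6) = -2·(-2)^6 = -128.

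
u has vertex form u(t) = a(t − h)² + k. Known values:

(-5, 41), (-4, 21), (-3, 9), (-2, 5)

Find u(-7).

First differences -20, -12, -4; second difference 8 = 2a, so a = 4.
Expanding, the t-coefficient is −2ah = -8h; matching it to the data gives h = -2, and then k = 5.
So u(t) = 4(t + 2)² + 5.
u(-7) = 4·(-5)² + 5 = 105.

105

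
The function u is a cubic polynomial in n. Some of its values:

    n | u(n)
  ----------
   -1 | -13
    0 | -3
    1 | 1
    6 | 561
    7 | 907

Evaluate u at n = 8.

Write u(n) = an³ + bn² + cn + d; the 5 given values yield a linear system in the 4 coefficients.
Solving, u(n) = 3n³ - 3n² + 4n - 3.
Then u(8) = 1373.

1373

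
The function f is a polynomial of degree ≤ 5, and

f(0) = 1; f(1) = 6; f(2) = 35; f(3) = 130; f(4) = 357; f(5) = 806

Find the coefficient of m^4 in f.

First differences: 5, 29, 95, 227, 449. Second differences: 24, 66, 132, 222. Third differences: 42, 66, 90. Fourth differences: 24, 24.
Level-4 differences are constant, so f has degree 4.
Fitting a degree-4 polynomial gives f(m) = m^4 + m³ + 2m² + m + 1.
The coefficient of m^4 is 1.

1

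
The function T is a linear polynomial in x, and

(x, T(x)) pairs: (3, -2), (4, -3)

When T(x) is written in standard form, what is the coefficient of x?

-1

Write T(x) = ax + b; the 2 given values yield a linear system in the 2 coefficients.
Solving, T(x) = -x + 1.
The coefficient of x is -1.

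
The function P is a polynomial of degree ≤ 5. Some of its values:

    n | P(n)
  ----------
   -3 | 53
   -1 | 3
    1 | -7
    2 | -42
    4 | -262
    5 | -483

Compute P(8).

-1806

Write P(n) = an^5 + bn^4 + cn³ + dn² + en + p; the 6 given values yield a linear system in the 6 coefficients.
Solving, the top 2 coefficients vanish, and P(n) = -3n³ - 4n² - 2n + 2.
Then P(8) = -1806.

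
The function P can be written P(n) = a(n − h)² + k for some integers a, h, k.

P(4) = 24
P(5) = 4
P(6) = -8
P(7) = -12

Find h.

7

First differences -20, -12, -4; second difference 8 = 2a, so a = 4.
Expanding, the n-coefficient is −2ah = -8h; matching it to the data gives h = 7, and then k = -12.
So P(n) = 4(n − 7)² − 12.
Hence h = 7.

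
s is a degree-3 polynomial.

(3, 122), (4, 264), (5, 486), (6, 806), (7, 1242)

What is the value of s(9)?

First differences: 142, 222, 320, 436. Second differences: 80, 98, 116. Third differences: 18, 18.
Level-3 differences are constant, so s has degree 3.
Fitting a degree-3 polynomial gives s(t) = 3t³ + 4t² + 3t - 4.
Then s(9) = 2534.

2534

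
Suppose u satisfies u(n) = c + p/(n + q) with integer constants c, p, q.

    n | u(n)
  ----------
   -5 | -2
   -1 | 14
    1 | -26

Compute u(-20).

(u(n) − c)(n + q) = p for each data point; the three points give a linear system in c and q, then p follows.
Solving: c = -6, q = 0, p = -20, so u(n) = -6 − 20/(n + 0).
Then u(-20) = -6 − 20/(-20) = -5.

-5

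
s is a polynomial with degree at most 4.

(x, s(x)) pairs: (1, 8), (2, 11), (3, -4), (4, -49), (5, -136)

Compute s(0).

-1

Write s(x) = ax^4 + bx³ + cx² + dx + e; the 5 given values yield a linear system in the 5 coefficients.
Solving, the leading coefficient vanishes, and s(x) = -2x³ + 3x² + 8x - 1.
Then s(0) = -1.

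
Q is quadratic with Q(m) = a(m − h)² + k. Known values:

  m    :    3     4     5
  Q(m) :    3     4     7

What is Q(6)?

12

First differences 1, 3; second difference 2 = 2a, so a = 1.
Expanding, the m-coefficient is −2ah = -2h; matching it to the data gives h = 3, and then k = 3.
So Q(m) = 1(m − 3)² + 3.
Q(6) = 1·3² + 3 = 12.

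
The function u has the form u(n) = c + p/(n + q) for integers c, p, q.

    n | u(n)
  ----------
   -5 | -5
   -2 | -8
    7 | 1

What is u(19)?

(u(n) − c)(n + q) = p for each data point; the three points give a linear system in c and q, then p follows.
Solving: c = -2, q = -1, p = 18, so u(n) = -2 + 18/(n − 1).
Then u(19) = -2 + 18/18 = -1.

-1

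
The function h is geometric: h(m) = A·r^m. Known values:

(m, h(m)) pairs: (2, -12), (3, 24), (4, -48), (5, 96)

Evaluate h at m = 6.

Consecutive ratio: 24/(-12) = -2, and -48/24 = -2, so r = -2.
Then A·(-2)^2 = -12 gives A = -3, and h(m) = -3·(-2)^m.
h(6) = -3·(-2)^6 = -192.

-192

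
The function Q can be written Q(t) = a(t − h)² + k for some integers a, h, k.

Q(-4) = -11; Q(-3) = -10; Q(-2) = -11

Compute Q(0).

First differences 1, -1; second difference -2 = 2a, so a = -1.
Expanding, the t-coefficient is −2ah = 2h; matching it to the data gives h = -3, and then k = -10.
So Q(t) = -1(t + 3)² − 10.
Q(0) = -1·3² − 10 = -19.

-19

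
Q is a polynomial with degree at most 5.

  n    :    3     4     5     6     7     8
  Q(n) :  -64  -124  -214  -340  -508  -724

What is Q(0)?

-4

First differences: -60, -90, -126, -168, -216. Second differences: -30, -36, -42, -48. Third differences: -6, -6, -6.
Level-3 differences are constant, so Q has degree 3.
Fitting a degree-3 polynomial gives Q(n) = -n³ - 3n² - 2n - 4.
The constant term is Q(0) = -4.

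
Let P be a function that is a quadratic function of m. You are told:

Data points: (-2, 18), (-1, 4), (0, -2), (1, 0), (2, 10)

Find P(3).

28

Write P(m) = am² + bm + c; the 5 given values yield a linear system in the 3 coefficients.
Solving, P(m) = 4m² - 2m - 2.
Then P(3) = 28.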